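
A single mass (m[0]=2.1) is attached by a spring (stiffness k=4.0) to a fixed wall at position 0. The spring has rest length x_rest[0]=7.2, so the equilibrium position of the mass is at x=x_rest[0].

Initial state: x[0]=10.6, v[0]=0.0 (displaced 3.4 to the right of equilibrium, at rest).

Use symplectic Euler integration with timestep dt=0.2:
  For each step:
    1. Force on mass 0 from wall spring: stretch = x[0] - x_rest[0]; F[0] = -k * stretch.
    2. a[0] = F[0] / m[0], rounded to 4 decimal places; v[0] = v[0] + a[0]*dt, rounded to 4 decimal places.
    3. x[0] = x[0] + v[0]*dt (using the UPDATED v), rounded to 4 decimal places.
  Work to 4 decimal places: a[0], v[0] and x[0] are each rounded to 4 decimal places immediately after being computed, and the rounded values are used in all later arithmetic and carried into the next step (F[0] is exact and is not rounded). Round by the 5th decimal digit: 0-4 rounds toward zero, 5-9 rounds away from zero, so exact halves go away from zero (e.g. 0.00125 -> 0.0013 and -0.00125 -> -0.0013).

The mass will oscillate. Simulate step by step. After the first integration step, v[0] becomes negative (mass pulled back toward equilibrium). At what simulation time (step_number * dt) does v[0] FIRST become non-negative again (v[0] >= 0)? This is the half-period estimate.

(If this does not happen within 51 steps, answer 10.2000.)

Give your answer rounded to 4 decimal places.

Answer: 2.4000

Derivation:
Step 0: x=[10.6000] v=[0.0000]
Step 1: x=[10.3410] v=[-1.2952]
Step 2: x=[9.8426] v=[-2.4918]
Step 3: x=[9.1429] v=[-3.4985]
Step 4: x=[8.2952] v=[-4.2387]
Step 5: x=[7.3640] v=[-4.6559]
Step 6: x=[6.4203] v=[-4.7184]
Step 7: x=[5.5360] v=[-4.4214]
Step 8: x=[4.7785] v=[-3.7875]
Step 9: x=[4.2055] v=[-2.8650]
Step 10: x=[3.8607] v=[-1.7242]
Step 11: x=[3.7703] v=[-0.4521]
Step 12: x=[3.9412] v=[0.8545]
First v>=0 after going negative at step 12, time=2.4000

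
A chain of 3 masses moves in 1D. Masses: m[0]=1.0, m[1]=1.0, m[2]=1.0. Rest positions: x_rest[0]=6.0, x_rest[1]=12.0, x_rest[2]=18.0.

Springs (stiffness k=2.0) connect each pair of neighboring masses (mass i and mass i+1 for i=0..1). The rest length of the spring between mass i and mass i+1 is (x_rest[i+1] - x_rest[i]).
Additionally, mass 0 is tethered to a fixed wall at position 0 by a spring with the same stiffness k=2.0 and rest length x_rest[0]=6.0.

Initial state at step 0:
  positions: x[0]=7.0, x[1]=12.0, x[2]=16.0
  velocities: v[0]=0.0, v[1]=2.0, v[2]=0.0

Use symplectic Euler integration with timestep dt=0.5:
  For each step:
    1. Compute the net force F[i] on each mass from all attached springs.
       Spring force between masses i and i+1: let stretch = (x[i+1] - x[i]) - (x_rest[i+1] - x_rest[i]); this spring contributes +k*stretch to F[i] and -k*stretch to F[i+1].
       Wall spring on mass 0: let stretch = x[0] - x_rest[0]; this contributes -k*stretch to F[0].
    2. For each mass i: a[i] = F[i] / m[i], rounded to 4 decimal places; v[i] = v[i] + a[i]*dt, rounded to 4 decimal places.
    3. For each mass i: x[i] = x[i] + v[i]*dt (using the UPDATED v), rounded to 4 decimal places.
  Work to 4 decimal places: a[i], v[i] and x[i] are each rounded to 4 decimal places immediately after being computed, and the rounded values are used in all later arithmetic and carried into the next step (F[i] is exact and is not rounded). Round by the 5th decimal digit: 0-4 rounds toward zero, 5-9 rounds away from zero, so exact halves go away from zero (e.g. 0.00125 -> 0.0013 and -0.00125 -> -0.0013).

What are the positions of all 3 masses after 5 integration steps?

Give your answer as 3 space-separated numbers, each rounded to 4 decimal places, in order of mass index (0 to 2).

Step 0: x=[7.0000 12.0000 16.0000] v=[0.0000 2.0000 0.0000]
Step 1: x=[6.0000 12.5000 17.0000] v=[-2.0000 1.0000 2.0000]
Step 2: x=[5.2500 12.0000 18.7500] v=[-1.5000 -1.0000 3.5000]
Step 3: x=[5.2500 11.5000 20.1250] v=[0.0000 -1.0000 2.7500]
Step 4: x=[5.7500 12.1875 20.1875] v=[1.0000 1.3750 0.1250]
Step 5: x=[6.5938 13.6563 19.2500] v=[1.6875 2.9375 -1.8750]

Answer: 6.5938 13.6563 19.2500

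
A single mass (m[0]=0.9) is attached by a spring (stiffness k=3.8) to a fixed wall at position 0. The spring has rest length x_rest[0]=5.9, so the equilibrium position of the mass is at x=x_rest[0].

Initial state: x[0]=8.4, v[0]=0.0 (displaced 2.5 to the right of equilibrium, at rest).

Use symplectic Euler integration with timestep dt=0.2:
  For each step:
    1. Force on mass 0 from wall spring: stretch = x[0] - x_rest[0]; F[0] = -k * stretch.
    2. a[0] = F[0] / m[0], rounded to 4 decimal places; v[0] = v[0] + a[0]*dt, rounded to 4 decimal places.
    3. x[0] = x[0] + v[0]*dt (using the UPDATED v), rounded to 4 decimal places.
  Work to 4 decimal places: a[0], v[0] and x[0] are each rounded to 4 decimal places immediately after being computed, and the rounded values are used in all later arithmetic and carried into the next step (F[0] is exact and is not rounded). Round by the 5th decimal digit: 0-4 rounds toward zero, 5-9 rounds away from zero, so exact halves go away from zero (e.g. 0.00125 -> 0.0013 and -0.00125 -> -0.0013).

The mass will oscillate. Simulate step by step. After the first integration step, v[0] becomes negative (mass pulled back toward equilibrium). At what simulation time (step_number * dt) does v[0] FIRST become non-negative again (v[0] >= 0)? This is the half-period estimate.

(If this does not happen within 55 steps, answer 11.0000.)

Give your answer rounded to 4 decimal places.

Step 0: x=[8.4000] v=[0.0000]
Step 1: x=[7.9778] v=[-2.1111]
Step 2: x=[7.2047] v=[-3.8657]
Step 3: x=[6.2112] v=[-4.9674]
Step 4: x=[5.1652] v=[-5.2302]
Step 5: x=[4.2433] v=[-4.6097]
Step 6: x=[3.6012] v=[-3.2107]
Step 7: x=[3.3473] v=[-1.2695]
Step 8: x=[3.5245] v=[0.8861]
First v>=0 after going negative at step 8, time=1.6000

Answer: 1.6000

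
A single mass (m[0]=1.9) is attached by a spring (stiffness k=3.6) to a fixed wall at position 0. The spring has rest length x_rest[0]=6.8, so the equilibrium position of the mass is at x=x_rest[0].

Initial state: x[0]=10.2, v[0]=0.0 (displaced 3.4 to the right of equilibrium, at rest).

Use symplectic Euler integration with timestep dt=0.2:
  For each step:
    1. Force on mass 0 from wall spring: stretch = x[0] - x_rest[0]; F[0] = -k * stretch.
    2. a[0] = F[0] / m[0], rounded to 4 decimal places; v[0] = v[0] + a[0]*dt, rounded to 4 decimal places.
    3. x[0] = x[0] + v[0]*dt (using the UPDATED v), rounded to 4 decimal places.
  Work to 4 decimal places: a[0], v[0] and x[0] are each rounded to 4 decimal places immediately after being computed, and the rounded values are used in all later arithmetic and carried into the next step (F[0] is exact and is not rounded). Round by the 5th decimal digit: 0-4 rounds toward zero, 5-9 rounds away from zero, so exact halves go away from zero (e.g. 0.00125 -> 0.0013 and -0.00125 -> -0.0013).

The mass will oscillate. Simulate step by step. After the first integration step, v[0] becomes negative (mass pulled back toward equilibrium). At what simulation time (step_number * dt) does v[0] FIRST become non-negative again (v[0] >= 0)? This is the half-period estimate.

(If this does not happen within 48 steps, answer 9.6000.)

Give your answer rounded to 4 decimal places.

Answer: 2.4000

Derivation:
Step 0: x=[10.2000] v=[0.0000]
Step 1: x=[9.9423] v=[-1.2884]
Step 2: x=[9.4465] v=[-2.4792]
Step 3: x=[8.7501] v=[-3.4821]
Step 4: x=[7.9059] v=[-4.2211]
Step 5: x=[6.9779] v=[-4.6402]
Step 6: x=[6.0364] v=[-4.7076]
Step 7: x=[5.1528] v=[-4.4182]
Step 8: x=[4.3940] v=[-3.7940]
Step 9: x=[3.8175] v=[-2.8823]
Step 10: x=[3.4671] v=[-1.7521]
Step 11: x=[3.3693] v=[-0.4891]
Step 12: x=[3.5315] v=[0.8110]
First v>=0 after going negative at step 12, time=2.4000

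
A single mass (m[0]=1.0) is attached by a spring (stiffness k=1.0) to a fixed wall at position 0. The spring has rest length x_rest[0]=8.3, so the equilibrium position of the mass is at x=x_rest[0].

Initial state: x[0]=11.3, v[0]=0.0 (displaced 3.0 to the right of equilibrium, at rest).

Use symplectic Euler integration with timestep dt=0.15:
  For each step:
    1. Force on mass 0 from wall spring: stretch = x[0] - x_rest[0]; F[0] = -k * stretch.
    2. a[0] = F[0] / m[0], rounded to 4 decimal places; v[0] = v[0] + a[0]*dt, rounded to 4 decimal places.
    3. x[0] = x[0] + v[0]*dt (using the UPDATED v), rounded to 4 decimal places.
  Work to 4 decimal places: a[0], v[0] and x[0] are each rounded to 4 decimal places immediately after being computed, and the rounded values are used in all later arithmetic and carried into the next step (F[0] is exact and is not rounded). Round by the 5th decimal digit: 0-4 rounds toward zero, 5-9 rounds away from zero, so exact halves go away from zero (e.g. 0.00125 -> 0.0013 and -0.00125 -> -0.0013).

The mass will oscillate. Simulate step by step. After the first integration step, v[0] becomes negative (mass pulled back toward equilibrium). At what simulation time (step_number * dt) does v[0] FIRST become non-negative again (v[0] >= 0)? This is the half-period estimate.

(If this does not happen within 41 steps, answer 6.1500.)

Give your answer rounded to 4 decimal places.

Answer: 3.1500

Derivation:
Step 0: x=[11.3000] v=[0.0000]
Step 1: x=[11.2325] v=[-0.4500]
Step 2: x=[11.0990] v=[-0.8899]
Step 3: x=[10.9025] v=[-1.3098]
Step 4: x=[10.6475] v=[-1.7002]
Step 5: x=[10.3397] v=[-2.0523]
Step 6: x=[9.9860] v=[-2.3583]
Step 7: x=[9.5943] v=[-2.6112]
Step 8: x=[9.1735] v=[-2.8053]
Step 9: x=[8.7331] v=[-2.9363]
Step 10: x=[8.2829] v=[-3.0013]
Step 11: x=[7.8331] v=[-2.9987]
Step 12: x=[7.3938] v=[-2.9287]
Step 13: x=[6.9749] v=[-2.7928]
Step 14: x=[6.5858] v=[-2.5940]
Step 15: x=[6.2353] v=[-2.3369]
Step 16: x=[5.9312] v=[-2.0272]
Step 17: x=[5.6804] v=[-1.6719]
Step 18: x=[5.4886] v=[-1.2790]
Step 19: x=[5.3600] v=[-0.8573]
Step 20: x=[5.2976] v=[-0.4163]
Step 21: x=[5.3027] v=[0.0341]
First v>=0 after going negative at step 21, time=3.1500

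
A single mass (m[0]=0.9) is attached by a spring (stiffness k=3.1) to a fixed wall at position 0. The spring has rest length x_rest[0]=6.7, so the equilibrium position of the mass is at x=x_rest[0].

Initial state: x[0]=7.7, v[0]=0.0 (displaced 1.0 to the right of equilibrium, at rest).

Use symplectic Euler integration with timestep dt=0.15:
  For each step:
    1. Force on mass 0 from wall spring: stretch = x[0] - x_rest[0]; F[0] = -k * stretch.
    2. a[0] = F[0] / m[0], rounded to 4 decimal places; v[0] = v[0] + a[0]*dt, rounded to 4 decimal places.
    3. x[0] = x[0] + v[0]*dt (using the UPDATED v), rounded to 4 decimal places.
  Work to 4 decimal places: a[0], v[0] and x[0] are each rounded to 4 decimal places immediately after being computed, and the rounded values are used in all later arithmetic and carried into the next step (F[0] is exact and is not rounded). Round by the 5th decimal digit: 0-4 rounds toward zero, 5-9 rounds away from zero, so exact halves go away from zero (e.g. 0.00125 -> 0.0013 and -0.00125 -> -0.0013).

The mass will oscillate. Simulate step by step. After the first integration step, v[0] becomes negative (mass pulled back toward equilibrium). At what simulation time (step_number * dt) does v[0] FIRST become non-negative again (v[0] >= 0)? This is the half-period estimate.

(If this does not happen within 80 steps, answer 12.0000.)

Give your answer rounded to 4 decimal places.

Answer: 1.8000

Derivation:
Step 0: x=[7.7000] v=[0.0000]
Step 1: x=[7.6225] v=[-0.5167]
Step 2: x=[7.4735] v=[-0.9933]
Step 3: x=[7.2646] v=[-1.3929]
Step 4: x=[7.0119] v=[-1.6846]
Step 5: x=[6.7350] v=[-1.8457]
Step 6: x=[6.4554] v=[-1.8638]
Step 7: x=[6.1948] v=[-1.7374]
Step 8: x=[5.9733] v=[-1.4764]
Step 9: x=[5.8082] v=[-1.1009]
Step 10: x=[5.7122] v=[-0.6401]
Step 11: x=[5.6927] v=[-0.1297]
Step 12: x=[5.7513] v=[0.3907]
First v>=0 after going negative at step 12, time=1.8000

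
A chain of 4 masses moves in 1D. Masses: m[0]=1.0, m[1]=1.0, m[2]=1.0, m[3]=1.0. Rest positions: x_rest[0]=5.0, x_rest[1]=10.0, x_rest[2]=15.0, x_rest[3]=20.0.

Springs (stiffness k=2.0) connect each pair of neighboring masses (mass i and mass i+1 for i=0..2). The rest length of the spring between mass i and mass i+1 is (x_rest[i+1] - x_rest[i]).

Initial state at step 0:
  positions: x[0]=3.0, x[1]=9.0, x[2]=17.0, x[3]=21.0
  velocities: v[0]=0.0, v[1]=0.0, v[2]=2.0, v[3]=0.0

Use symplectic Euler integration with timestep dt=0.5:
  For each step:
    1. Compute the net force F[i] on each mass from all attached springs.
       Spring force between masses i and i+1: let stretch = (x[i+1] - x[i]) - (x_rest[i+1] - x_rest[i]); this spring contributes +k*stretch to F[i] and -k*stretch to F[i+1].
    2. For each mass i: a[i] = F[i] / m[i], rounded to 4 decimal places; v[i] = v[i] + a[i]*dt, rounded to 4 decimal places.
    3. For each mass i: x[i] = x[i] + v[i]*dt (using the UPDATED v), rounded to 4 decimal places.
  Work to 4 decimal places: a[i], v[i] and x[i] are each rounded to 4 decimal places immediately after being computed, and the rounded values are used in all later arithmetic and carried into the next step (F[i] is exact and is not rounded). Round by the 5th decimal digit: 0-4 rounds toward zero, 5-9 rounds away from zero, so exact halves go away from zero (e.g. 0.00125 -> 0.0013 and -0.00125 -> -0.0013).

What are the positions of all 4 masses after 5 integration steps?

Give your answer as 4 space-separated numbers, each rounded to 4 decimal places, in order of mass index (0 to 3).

Step 0: x=[3.0000 9.0000 17.0000 21.0000] v=[0.0000 0.0000 2.0000 0.0000]
Step 1: x=[3.5000 10.0000 16.0000 21.5000] v=[1.0000 2.0000 -2.0000 1.0000]
Step 2: x=[4.7500 10.7500 14.7500 21.7500] v=[2.5000 1.5000 -2.5000 0.5000]
Step 3: x=[6.5000 10.5000 15.0000 21.0000] v=[3.5000 -0.5000 0.5000 -1.5000]
Step 4: x=[7.7500 10.5000 16.0000 19.7500] v=[2.5000 0.0000 2.0000 -2.5000]
Step 5: x=[7.8750 11.8750 16.1250 19.1250] v=[0.2500 2.7500 0.2500 -1.2500]

Answer: 7.8750 11.8750 16.1250 19.1250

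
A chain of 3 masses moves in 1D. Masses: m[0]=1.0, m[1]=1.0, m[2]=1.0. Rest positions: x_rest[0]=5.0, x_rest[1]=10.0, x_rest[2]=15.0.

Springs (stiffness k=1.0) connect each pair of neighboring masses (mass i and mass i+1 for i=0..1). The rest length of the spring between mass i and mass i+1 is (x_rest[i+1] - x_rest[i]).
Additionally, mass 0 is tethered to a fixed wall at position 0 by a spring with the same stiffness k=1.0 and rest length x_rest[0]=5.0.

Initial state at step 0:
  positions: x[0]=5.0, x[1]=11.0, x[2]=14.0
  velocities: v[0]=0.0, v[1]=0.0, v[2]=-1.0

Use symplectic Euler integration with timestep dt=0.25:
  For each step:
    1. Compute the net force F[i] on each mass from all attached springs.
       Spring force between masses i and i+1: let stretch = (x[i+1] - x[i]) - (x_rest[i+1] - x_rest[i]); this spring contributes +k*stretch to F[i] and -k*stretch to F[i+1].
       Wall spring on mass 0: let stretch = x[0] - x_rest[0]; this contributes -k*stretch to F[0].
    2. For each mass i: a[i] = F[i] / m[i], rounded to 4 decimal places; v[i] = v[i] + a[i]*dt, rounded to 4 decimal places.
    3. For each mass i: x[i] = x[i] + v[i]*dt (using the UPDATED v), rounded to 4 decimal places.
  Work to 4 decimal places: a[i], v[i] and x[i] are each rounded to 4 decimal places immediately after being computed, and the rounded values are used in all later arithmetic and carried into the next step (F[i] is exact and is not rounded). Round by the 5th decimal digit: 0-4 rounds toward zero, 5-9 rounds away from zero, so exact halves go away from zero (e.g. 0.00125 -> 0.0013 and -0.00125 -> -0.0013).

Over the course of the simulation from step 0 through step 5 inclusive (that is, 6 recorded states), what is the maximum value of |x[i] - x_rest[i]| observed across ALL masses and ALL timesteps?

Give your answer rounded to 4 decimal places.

Answer: 1.1289

Derivation:
Step 0: x=[5.0000 11.0000 14.0000] v=[0.0000 0.0000 -1.0000]
Step 1: x=[5.0625 10.8125 13.8750] v=[0.2500 -0.7500 -0.5000]
Step 2: x=[5.1680 10.4570 13.8711] v=[0.4219 -1.4219 -0.0156]
Step 3: x=[5.2811 9.9844 13.9663] v=[0.4522 -1.8906 0.3809]
Step 4: x=[5.3581 9.4667 14.1252] v=[0.3078 -2.0710 0.6354]
Step 5: x=[5.3570 8.9833 14.3054] v=[-0.0046 -1.9335 0.7208]
Max displacement = 1.1289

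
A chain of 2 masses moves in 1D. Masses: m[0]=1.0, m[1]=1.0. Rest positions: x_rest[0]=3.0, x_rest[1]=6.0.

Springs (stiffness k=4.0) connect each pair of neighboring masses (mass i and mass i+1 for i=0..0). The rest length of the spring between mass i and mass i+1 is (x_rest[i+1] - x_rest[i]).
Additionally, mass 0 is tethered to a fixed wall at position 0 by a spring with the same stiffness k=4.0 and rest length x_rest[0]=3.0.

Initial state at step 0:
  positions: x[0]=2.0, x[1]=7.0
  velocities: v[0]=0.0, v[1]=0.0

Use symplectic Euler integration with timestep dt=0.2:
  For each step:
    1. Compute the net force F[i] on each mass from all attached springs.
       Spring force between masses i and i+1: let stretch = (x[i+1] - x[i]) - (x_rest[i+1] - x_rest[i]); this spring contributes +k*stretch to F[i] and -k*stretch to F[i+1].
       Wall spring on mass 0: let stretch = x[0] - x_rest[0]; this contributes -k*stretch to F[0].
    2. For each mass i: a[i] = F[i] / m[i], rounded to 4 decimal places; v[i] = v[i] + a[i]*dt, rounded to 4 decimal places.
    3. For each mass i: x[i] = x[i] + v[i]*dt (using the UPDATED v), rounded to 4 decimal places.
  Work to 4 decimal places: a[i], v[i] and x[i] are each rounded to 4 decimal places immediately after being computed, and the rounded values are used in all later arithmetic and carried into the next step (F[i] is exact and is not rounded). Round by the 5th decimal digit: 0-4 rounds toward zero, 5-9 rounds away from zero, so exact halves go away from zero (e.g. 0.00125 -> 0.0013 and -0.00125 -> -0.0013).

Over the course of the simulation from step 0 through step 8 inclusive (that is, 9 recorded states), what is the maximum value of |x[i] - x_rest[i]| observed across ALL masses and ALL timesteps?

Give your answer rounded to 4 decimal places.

Answer: 1.2941

Derivation:
Step 0: x=[2.0000 7.0000] v=[0.0000 0.0000]
Step 1: x=[2.4800 6.6800] v=[2.4000 -1.6000]
Step 2: x=[3.2352 6.1680] v=[3.7760 -2.5600]
Step 3: x=[3.9420 5.6668] v=[3.5341 -2.5062]
Step 4: x=[4.2941 5.3696] v=[1.7603 -1.4860]
Step 5: x=[4.1312 5.3803] v=[-0.8146 0.0536]
Step 6: x=[3.5071 5.6712] v=[-3.1203 1.4543]
Step 7: x=[2.6682 6.0958] v=[-4.1947 2.1230]
Step 8: x=[1.9508 6.4520] v=[-3.5872 1.7809]
Max displacement = 1.2941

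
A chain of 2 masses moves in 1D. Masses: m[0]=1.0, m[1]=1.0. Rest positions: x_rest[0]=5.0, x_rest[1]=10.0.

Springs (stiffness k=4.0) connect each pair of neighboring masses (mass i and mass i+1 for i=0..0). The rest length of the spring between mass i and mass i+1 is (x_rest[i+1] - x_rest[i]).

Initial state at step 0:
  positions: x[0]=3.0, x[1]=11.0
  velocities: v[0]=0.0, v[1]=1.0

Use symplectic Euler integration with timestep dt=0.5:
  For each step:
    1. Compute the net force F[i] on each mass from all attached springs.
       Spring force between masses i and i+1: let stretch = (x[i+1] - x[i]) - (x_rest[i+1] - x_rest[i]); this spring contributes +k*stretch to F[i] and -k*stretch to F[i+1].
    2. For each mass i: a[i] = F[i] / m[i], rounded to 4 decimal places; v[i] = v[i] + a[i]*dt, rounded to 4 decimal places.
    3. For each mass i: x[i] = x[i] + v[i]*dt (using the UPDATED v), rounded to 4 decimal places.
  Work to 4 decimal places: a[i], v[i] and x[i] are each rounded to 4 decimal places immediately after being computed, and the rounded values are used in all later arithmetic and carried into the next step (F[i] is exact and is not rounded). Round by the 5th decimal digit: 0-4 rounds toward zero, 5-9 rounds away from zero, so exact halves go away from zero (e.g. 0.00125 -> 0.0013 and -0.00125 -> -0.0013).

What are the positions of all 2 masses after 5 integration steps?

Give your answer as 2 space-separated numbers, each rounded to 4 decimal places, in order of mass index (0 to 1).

Answer: 7.0000 9.5000

Derivation:
Step 0: x=[3.0000 11.0000] v=[0.0000 1.0000]
Step 1: x=[6.0000 8.5000] v=[6.0000 -5.0000]
Step 2: x=[6.5000 8.5000] v=[1.0000 0.0000]
Step 3: x=[4.0000 11.5000] v=[-5.0000 6.0000]
Step 4: x=[4.0000 12.0000] v=[0.0000 1.0000]
Step 5: x=[7.0000 9.5000] v=[6.0000 -5.0000]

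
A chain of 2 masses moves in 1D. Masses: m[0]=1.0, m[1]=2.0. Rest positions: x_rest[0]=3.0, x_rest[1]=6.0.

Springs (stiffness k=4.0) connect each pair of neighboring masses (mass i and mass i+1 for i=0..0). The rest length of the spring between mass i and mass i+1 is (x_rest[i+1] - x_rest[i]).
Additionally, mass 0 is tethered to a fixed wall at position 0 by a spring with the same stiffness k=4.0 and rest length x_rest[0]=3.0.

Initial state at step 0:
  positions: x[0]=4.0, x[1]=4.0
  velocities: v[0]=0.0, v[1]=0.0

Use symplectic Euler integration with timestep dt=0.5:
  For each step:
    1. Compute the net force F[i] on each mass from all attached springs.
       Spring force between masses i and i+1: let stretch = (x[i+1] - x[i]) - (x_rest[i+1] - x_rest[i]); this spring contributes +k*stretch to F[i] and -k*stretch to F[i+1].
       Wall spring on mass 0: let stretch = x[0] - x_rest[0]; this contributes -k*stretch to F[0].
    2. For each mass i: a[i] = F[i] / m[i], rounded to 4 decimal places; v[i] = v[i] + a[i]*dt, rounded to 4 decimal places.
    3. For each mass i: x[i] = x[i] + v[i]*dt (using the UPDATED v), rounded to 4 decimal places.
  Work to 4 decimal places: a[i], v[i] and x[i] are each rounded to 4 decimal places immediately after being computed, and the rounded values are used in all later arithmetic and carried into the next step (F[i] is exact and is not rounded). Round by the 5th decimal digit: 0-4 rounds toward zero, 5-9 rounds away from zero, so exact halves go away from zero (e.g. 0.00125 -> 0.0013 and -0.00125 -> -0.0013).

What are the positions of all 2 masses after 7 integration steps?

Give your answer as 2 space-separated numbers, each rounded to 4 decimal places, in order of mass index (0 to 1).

Step 0: x=[4.0000 4.0000] v=[0.0000 0.0000]
Step 1: x=[0.0000 5.5000] v=[-8.0000 3.0000]
Step 2: x=[1.5000 5.7500] v=[3.0000 0.5000]
Step 3: x=[5.7500 5.3750] v=[8.5000 -0.7500]
Step 4: x=[3.8750 6.6875] v=[-3.7500 2.6250]
Step 5: x=[0.9375 8.0938] v=[-5.8750 2.8125]
Step 6: x=[4.2188 7.4219] v=[6.5626 -1.3438]
Step 7: x=[6.4844 6.6485] v=[4.5312 -1.5469]

Answer: 6.4844 6.6485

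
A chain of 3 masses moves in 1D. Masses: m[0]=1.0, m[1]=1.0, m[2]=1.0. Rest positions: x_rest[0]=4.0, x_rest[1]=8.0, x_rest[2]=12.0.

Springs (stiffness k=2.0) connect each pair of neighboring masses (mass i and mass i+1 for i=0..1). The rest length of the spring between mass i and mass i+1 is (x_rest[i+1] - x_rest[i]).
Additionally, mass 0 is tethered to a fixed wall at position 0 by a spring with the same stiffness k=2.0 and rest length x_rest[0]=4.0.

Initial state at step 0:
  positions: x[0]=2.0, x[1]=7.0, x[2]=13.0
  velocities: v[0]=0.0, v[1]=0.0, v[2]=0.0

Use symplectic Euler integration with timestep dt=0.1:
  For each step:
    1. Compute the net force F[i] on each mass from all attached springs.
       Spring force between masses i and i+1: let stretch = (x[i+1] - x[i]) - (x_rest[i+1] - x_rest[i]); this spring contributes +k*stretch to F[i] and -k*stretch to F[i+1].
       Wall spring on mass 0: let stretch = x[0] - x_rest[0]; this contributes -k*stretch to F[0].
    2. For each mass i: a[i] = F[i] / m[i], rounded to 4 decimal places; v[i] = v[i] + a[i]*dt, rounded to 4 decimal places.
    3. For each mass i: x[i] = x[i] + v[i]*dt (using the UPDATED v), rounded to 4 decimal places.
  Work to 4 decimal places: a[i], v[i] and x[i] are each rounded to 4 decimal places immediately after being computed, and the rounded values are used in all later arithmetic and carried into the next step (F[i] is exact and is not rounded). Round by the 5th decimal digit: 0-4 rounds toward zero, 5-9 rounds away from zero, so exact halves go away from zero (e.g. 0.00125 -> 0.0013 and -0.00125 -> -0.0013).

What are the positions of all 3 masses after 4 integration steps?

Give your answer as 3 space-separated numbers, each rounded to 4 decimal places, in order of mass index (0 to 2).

Step 0: x=[2.0000 7.0000 13.0000] v=[0.0000 0.0000 0.0000]
Step 1: x=[2.0600 7.0200 12.9600] v=[0.6000 0.2000 -0.4000]
Step 2: x=[2.1780 7.0596 12.8812] v=[1.1800 0.3960 -0.7880]
Step 3: x=[2.3501 7.1180 12.7660] v=[1.7207 0.5840 -1.1523]
Step 4: x=[2.5705 7.1940 12.6178] v=[2.2043 0.7600 -1.4819]

Answer: 2.5705 7.1940 12.6178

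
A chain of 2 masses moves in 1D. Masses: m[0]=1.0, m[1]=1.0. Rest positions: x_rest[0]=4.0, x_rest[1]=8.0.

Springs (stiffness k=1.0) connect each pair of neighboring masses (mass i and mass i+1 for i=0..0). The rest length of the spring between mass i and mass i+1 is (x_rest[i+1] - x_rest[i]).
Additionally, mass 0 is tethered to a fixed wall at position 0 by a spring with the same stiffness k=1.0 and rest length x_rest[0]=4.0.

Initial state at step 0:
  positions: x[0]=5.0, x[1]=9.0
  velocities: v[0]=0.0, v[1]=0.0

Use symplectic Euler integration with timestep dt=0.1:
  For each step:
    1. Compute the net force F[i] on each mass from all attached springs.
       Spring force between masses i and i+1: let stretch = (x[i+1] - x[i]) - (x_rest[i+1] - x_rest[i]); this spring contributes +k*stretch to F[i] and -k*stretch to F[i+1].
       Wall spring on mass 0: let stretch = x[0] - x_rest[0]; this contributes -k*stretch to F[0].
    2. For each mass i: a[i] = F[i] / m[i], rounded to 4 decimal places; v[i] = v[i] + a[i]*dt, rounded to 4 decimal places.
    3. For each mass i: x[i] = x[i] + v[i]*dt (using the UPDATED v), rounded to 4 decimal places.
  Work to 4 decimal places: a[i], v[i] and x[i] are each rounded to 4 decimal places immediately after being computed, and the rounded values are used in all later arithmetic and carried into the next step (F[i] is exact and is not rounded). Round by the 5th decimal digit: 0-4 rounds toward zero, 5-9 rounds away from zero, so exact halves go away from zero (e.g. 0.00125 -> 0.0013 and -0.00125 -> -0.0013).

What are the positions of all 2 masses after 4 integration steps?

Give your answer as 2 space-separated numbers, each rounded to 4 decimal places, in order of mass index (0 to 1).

Step 0: x=[5.0000 9.0000] v=[0.0000 0.0000]
Step 1: x=[4.9900 9.0000] v=[-0.1000 0.0000]
Step 2: x=[4.9702 8.9999] v=[-0.1980 -0.0010]
Step 3: x=[4.9410 8.9995] v=[-0.2921 -0.0040]
Step 4: x=[4.9030 8.9985] v=[-0.3804 -0.0099]

Answer: 4.9030 8.9985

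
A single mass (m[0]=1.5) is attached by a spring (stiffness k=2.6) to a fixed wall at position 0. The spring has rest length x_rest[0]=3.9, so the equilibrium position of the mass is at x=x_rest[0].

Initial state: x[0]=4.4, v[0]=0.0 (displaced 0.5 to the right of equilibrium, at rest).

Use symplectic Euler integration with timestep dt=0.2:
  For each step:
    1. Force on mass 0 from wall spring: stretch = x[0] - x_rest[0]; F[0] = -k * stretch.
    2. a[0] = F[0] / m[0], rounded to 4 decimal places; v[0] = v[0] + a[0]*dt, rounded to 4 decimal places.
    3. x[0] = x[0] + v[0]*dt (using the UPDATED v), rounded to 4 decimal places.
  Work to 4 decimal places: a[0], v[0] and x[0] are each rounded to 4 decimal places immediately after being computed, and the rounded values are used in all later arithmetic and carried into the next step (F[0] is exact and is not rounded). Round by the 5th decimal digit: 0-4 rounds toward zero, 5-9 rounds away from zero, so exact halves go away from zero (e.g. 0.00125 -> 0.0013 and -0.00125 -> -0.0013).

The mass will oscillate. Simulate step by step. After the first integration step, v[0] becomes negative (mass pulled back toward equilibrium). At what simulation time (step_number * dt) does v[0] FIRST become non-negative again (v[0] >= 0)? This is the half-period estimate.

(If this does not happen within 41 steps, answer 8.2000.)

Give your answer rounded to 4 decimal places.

Step 0: x=[4.4000] v=[0.0000]
Step 1: x=[4.3653] v=[-0.1733]
Step 2: x=[4.2984] v=[-0.3346]
Step 3: x=[4.2039] v=[-0.4727]
Step 4: x=[4.0883] v=[-0.5781]
Step 5: x=[3.9596] v=[-0.6434]
Step 6: x=[3.8268] v=[-0.6641]
Step 7: x=[3.6991] v=[-0.6387]
Step 8: x=[3.5853] v=[-0.5691]
Step 9: x=[3.4933] v=[-0.4600]
Step 10: x=[3.4295] v=[-0.3190]
Step 11: x=[3.3983] v=[-0.1559]
Step 12: x=[3.4019] v=[0.0180]
First v>=0 after going negative at step 12, time=2.4000

Answer: 2.4000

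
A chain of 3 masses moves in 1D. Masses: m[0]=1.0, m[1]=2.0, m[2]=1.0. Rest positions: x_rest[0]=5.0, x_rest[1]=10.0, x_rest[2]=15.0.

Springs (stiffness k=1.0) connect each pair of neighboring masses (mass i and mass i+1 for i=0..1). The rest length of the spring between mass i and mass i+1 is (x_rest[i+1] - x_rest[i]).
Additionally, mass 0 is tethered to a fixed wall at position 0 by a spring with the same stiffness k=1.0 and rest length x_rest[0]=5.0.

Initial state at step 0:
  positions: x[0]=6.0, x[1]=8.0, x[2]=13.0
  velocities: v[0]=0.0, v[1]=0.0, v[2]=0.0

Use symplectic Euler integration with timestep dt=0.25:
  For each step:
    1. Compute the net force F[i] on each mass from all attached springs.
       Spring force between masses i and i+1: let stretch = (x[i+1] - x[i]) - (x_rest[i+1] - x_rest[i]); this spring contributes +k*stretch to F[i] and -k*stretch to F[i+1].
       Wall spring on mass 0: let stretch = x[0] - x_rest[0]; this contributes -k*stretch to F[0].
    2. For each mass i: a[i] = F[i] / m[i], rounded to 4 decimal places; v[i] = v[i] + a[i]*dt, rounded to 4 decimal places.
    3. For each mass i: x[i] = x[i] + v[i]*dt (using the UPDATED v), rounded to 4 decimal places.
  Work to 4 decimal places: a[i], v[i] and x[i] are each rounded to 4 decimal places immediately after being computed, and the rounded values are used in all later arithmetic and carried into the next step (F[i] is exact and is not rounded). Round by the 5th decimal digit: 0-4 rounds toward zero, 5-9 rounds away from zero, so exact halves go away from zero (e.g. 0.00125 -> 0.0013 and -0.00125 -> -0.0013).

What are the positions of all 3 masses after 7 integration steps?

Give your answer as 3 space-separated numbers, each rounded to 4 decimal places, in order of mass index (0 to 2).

Step 0: x=[6.0000 8.0000 13.0000] v=[0.0000 0.0000 0.0000]
Step 1: x=[5.7500 8.0938 13.0000] v=[-1.0000 0.3750 0.0000]
Step 2: x=[5.2871 8.2676 13.0059] v=[-1.8516 0.6953 0.0235]
Step 3: x=[4.6800 8.4964 13.0281] v=[-2.4283 0.9150 0.0889]
Step 4: x=[4.0190 8.7475 13.0796] v=[-2.6442 1.0044 0.2060]
Step 5: x=[3.4023 8.9862 13.1729] v=[-2.4668 0.9549 0.3730]
Step 6: x=[2.9220 9.1813 13.3170] v=[-1.9214 0.7803 0.5763]
Step 7: x=[2.6502 9.3100 13.5151] v=[-1.0871 0.5149 0.7924]

Answer: 2.6502 9.3100 13.5151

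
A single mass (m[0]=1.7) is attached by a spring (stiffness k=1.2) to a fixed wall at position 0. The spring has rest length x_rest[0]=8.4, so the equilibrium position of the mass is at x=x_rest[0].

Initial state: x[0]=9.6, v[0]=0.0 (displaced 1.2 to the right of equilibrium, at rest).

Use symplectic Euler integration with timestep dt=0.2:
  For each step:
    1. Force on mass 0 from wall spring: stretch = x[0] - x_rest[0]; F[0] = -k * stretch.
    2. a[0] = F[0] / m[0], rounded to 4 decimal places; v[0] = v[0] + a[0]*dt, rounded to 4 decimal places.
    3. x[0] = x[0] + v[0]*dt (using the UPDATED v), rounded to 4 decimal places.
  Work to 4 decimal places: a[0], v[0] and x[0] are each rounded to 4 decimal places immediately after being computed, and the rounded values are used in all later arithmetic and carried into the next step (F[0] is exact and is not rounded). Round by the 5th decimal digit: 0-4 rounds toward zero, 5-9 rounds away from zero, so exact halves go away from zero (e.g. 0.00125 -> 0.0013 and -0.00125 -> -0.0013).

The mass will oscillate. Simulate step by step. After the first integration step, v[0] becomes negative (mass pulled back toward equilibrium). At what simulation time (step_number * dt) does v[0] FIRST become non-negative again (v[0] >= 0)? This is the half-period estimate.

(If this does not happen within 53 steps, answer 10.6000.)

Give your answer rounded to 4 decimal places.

Answer: 3.8000

Derivation:
Step 0: x=[9.6000] v=[0.0000]
Step 1: x=[9.5661] v=[-0.1694]
Step 2: x=[9.4993] v=[-0.3340]
Step 3: x=[9.4015] v=[-0.4892]
Step 4: x=[9.2754] v=[-0.6306]
Step 5: x=[9.1246] v=[-0.7542]
Step 6: x=[8.9533] v=[-0.8565]
Step 7: x=[8.7664] v=[-0.9346]
Step 8: x=[8.5691] v=[-0.9863]
Step 9: x=[8.3671] v=[-1.0102]
Step 10: x=[8.1660] v=[-1.0056]
Step 11: x=[7.9715] v=[-0.9726]
Step 12: x=[7.7891] v=[-0.9121]
Step 13: x=[7.6239] v=[-0.8259]
Step 14: x=[7.4806] v=[-0.7163]
Step 15: x=[7.3633] v=[-0.5865]
Step 16: x=[7.2753] v=[-0.4401]
Step 17: x=[7.2190] v=[-0.2813]
Step 18: x=[7.1961] v=[-0.1146]
Step 19: x=[7.2072] v=[0.0554]
First v>=0 after going negative at step 19, time=3.8000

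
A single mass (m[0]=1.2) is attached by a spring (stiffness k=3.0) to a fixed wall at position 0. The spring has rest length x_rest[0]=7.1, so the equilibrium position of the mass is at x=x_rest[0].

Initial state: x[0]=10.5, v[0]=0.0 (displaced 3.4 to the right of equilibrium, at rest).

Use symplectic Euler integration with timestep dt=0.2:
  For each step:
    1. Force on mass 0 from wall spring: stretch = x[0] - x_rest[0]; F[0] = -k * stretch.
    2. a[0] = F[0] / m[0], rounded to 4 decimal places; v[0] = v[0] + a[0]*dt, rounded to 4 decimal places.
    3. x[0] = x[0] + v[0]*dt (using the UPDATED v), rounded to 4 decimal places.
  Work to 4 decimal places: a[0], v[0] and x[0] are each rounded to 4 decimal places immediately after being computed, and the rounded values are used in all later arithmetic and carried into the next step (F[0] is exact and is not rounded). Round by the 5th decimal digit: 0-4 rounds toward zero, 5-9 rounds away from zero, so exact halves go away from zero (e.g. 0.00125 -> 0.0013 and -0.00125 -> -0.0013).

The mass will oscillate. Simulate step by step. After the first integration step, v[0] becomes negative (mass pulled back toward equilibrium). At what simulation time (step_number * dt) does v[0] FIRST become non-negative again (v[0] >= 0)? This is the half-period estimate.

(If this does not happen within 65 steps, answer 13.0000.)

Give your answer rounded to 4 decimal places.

Answer: 2.0000

Derivation:
Step 0: x=[10.5000] v=[0.0000]
Step 1: x=[10.1600] v=[-1.7000]
Step 2: x=[9.5140] v=[-3.2300]
Step 3: x=[8.6266] v=[-4.4370]
Step 4: x=[7.5865] v=[-5.2003]
Step 5: x=[6.4978] v=[-5.4436]
Step 6: x=[5.4693] v=[-5.1425]
Step 7: x=[4.6039] v=[-4.3271]
Step 8: x=[3.9881] v=[-3.0790]
Step 9: x=[3.6835] v=[-1.5230]
Step 10: x=[3.7206] v=[0.1853]
First v>=0 after going negative at step 10, time=2.0000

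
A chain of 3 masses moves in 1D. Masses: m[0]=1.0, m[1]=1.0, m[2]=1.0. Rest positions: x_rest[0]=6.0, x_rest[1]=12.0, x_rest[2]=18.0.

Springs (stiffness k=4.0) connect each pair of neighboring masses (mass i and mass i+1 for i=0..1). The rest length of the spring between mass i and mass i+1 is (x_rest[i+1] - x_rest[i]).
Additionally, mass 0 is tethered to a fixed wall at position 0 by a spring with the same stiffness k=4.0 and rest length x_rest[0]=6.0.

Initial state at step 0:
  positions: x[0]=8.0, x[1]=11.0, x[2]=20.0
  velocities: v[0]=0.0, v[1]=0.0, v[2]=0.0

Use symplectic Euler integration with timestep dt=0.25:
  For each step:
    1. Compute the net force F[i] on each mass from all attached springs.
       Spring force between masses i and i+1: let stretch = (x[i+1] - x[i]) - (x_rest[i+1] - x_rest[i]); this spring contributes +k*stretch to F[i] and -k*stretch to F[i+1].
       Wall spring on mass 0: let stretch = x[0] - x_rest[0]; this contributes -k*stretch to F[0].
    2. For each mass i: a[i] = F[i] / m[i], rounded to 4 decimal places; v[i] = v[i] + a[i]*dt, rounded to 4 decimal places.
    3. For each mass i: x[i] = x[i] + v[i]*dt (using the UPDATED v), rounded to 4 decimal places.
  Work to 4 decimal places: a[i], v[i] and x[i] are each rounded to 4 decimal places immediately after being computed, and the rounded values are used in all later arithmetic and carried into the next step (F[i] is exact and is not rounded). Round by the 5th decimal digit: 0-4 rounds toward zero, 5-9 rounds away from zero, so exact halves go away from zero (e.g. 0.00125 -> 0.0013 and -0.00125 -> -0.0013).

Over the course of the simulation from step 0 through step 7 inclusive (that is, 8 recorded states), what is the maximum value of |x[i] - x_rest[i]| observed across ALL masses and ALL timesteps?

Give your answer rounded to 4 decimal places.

Step 0: x=[8.0000 11.0000 20.0000] v=[0.0000 0.0000 0.0000]
Step 1: x=[6.7500 12.5000 19.2500] v=[-5.0000 6.0000 -3.0000]
Step 2: x=[5.2500 14.2500 18.3125] v=[-6.0000 7.0000 -3.7500]
Step 3: x=[4.6875 14.7656 17.8594] v=[-2.2500 2.0625 -1.8125]
Step 4: x=[5.4727 13.5352 18.1328] v=[3.1406 -4.9218 1.0937]
Step 5: x=[6.9053 11.4385 18.7568] v=[5.7304 -8.3867 2.4961]
Step 6: x=[7.7449 10.0381 19.0513] v=[3.3583 -5.6016 1.1778]
Step 7: x=[7.2216 10.3177 18.5925] v=[-2.0934 1.1184 -1.8354]
Max displacement = 2.7656

Answer: 2.7656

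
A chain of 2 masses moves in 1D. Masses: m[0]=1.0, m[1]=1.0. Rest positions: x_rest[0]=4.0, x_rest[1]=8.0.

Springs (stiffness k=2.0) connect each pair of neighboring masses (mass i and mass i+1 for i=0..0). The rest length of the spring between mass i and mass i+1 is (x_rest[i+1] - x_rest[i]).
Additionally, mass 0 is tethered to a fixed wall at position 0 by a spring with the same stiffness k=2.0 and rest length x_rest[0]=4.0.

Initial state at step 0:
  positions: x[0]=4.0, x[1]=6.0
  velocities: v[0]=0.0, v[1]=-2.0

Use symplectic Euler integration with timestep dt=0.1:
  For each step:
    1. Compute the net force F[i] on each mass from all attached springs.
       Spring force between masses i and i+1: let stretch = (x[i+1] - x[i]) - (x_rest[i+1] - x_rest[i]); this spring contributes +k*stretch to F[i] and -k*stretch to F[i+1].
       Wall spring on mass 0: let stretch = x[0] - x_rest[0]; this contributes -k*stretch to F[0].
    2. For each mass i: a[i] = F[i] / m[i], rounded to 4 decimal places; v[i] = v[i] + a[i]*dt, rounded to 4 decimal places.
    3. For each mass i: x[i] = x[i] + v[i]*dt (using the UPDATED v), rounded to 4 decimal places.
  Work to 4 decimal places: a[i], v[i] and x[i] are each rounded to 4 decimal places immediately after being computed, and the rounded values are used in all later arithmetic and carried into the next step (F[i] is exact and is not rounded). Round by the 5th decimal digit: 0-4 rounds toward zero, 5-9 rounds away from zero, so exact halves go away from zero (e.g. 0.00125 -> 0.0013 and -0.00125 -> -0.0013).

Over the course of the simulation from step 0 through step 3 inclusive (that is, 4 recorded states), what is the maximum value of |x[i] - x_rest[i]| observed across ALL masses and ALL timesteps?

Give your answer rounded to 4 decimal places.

Answer: 2.3521

Derivation:
Step 0: x=[4.0000 6.0000] v=[0.0000 -2.0000]
Step 1: x=[3.9600 5.8400] v=[-0.4000 -1.6000]
Step 2: x=[3.8784 5.7224] v=[-0.8160 -1.1760]
Step 3: x=[3.7561 5.6479] v=[-1.2229 -0.7448]
Max displacement = 2.3521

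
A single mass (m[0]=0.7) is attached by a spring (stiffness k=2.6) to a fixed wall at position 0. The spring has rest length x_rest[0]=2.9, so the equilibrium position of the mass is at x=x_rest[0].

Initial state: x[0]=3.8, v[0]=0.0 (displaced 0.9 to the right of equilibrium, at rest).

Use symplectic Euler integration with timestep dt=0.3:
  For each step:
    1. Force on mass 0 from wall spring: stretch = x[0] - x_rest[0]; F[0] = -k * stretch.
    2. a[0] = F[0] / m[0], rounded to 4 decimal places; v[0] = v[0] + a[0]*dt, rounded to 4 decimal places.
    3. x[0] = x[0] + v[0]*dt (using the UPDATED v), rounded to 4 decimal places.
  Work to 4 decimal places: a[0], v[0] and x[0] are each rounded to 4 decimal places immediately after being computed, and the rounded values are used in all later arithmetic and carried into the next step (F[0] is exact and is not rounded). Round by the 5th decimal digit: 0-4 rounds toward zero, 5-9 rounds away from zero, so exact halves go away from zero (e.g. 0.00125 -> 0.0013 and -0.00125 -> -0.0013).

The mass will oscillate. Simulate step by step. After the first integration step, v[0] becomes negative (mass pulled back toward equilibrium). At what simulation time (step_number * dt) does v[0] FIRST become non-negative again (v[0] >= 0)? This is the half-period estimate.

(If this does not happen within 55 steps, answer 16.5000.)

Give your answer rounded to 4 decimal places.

Step 0: x=[3.8000] v=[0.0000]
Step 1: x=[3.4991] v=[-1.0029]
Step 2: x=[2.9980] v=[-1.6705]
Step 3: x=[2.4641] v=[-1.7797]
Step 4: x=[2.0759] v=[-1.2940]
Step 5: x=[1.9632] v=[-0.3757]
Step 6: x=[2.1637] v=[0.6682]
First v>=0 after going negative at step 6, time=1.8000

Answer: 1.8000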